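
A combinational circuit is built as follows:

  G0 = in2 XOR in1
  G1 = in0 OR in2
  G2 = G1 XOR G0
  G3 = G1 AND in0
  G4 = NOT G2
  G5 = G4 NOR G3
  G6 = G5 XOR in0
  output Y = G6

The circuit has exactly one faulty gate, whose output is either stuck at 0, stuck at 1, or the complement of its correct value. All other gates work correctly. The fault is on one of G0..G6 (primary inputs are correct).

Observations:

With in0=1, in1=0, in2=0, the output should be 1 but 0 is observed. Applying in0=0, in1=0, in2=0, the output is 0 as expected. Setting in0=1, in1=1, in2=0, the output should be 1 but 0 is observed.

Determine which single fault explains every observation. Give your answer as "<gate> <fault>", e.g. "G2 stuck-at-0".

Fault-free values for test 1 (in0=1, in1=0, in2=0): G0=0, G1=1, G2=1, G3=1, G4=0, G5=0, G6=1, giving Y=1. Observed 0.
Test 1: faults giving observed 0 are {G3 stuck-at-0, G3 inverted output, G5 stuck-at-1, G5 inverted output, G6 stuck-at-0, G6 inverted output}.
Test 2 (in0=0, in1=0, in2=0): fault-free G0=0, G1=0, G2=0, G3=0, G4=1, G5=0, G6=0 → 0; observed 0. Eliminates G5 stuck-at-1, G5 inverted output, G6 inverted output.
Test 3 (in0=1, in1=1, in2=0): fault-free G0=1, G1=1, G2=0, G3=1, G4=1, G5=0, G6=1 → 1; observed 0. Eliminates G3 stuck-at-0, G3 inverted output.
Only G6 stuck-at-0 is consistent with every test.

G6 stuck-at-0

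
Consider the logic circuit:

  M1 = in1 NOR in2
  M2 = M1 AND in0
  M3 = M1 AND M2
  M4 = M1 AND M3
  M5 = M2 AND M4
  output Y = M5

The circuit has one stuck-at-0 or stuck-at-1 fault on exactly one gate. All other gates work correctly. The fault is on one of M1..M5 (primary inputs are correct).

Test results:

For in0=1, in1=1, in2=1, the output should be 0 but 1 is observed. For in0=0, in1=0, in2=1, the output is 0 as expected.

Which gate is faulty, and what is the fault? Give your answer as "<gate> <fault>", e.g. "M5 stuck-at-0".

M1 stuck-at-1

Fault-free values for test 1 (in0=1, in1=1, in2=1): M1=0, M2=0, M3=0, M4=0, M5=0, giving Y=0. Observed 1.
Test 1: faults giving observed 1 are {M1 stuck-at-1, M5 stuck-at-1}.
Test 2 (in0=0, in1=0, in2=1): fault-free M1=0, M2=0, M3=0, M4=0, M5=0 → 0; observed 0. Eliminates M5 stuck-at-1.
Only M1 stuck-at-1 is consistent with every test.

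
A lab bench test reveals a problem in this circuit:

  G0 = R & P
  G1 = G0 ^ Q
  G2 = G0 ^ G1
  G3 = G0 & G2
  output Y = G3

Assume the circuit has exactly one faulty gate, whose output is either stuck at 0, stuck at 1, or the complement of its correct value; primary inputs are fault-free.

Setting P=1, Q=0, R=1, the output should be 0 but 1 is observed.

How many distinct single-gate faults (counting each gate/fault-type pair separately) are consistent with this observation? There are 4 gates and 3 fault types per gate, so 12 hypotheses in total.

Fault-free: G0=1, G1=1, G2=0, G3=0 → 0. Observed 1.
  G0 stuck-at-0: output 0 ✗
  G0 stuck-at-1: output 0 ✗
  G0 inverted output: output 0 ✗
  G1 stuck-at-0: output 1 ✓
  G1 stuck-at-1: output 0 ✗
  G1 inverted output: output 1 ✓
  G2 stuck-at-0: output 0 ✗
  G2 stuck-at-1: output 1 ✓
  G2 inverted output: output 1 ✓
  G3 stuck-at-0: output 0 ✗
  G3 stuck-at-1: output 1 ✓
  G3 inverted output: output 1 ✓
Consistent faults: {G1 stuck-at-0, G1 inverted output, G2 stuck-at-1, G2 inverted output, G3 stuck-at-1, G3 inverted output} — 6 in all.

6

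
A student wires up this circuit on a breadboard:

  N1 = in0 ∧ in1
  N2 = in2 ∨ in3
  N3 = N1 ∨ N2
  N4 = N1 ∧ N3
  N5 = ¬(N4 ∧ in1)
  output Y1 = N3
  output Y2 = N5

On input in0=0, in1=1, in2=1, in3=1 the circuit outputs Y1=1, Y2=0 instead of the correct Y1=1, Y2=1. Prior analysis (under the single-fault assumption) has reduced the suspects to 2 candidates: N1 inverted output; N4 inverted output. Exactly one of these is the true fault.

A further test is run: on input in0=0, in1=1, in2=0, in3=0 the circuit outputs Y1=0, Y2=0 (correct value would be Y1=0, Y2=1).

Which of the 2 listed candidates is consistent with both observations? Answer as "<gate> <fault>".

Evaluate each candidate on input in0=0, in1=1, in2=0, in3=0:
  N1 inverted output: N1=1 [inverted output], N2=0, N3=1, N4=1, N5=0 → Y1=1, Y2=0 — eliminated
  N4 inverted output: N1=0, N2=0, N3=0, N4=1 [inverted output], N5=0 → Y1=0, Y2=0 — matches
Only N4 inverted output reproduces the observed Y1=0, Y2=0.

N4 inverted output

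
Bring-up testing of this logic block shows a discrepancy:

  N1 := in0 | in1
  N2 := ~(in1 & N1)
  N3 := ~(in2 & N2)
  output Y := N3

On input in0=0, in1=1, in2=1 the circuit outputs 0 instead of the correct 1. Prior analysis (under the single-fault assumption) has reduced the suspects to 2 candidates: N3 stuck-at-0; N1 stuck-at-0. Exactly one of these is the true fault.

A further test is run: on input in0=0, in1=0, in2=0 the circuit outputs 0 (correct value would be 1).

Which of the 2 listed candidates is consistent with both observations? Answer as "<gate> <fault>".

N3 stuck-at-0

Evaluate each candidate on input in0=0, in1=0, in2=0:
  N3 stuck-at-0: N1=0, N2=1, N3=0 [stuck-at-0] → 0 — matches
  N1 stuck-at-0: N1=0 [stuck-at-0], N2=1, N3=1 → 1 — eliminated
Only N3 stuck-at-0 reproduces the observed 0.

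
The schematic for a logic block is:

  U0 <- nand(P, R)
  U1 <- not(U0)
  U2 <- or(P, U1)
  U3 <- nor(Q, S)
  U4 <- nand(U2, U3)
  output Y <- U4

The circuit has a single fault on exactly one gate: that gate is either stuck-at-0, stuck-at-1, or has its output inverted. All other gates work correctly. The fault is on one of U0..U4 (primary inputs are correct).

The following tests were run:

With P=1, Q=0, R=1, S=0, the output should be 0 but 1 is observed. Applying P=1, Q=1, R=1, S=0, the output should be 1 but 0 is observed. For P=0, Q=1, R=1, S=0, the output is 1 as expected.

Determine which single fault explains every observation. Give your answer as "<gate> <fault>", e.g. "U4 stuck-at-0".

Fault-free values for test 1 (P=1, Q=0, R=1, S=0): U0=0, U1=1, U2=1, U3=1, U4=0, giving Y=0. Observed 1.
Test 1: faults giving observed 1 are {U2 stuck-at-0, U2 inverted output, U3 stuck-at-0, U3 inverted output, U4 stuck-at-1, U4 inverted output}.
Test 2 (P=1, Q=1, R=1, S=0): fault-free U0=0, U1=1, U2=1, U3=0, U4=1 → 1; observed 0. Eliminates U2 stuck-at-0, U2 inverted output, U3 stuck-at-0, U4 stuck-at-1.
Test 3 (P=0, Q=1, R=1, S=0): fault-free U0=1, U1=0, U2=0, U3=0, U4=1 → 1; observed 1. Eliminates U4 inverted output.
Only U3 inverted output is consistent with every test.

U3 inverted output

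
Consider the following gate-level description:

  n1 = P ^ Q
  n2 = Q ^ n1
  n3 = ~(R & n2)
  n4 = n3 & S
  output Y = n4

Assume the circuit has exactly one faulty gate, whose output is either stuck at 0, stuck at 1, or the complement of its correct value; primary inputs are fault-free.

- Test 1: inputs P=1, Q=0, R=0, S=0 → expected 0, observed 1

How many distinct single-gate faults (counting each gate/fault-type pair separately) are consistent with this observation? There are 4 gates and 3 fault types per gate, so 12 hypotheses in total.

Fault-free: n1=1, n2=1, n3=1, n4=0 → 0. Observed 1.
  n1 stuck-at-0: output 0 ✗
  n1 stuck-at-1: output 0 ✗
  n1 inverted output: output 0 ✗
  n2 stuck-at-0: output 0 ✗
  n2 stuck-at-1: output 0 ✗
  n2 inverted output: output 0 ✗
  n3 stuck-at-0: output 0 ✗
  n3 stuck-at-1: output 0 ✗
  n3 inverted output: output 0 ✗
  n4 stuck-at-0: output 0 ✗
  n4 stuck-at-1: output 1 ✓
  n4 inverted output: output 1 ✓
Consistent faults: {n4 stuck-at-1, n4 inverted output} — 2 in all.

2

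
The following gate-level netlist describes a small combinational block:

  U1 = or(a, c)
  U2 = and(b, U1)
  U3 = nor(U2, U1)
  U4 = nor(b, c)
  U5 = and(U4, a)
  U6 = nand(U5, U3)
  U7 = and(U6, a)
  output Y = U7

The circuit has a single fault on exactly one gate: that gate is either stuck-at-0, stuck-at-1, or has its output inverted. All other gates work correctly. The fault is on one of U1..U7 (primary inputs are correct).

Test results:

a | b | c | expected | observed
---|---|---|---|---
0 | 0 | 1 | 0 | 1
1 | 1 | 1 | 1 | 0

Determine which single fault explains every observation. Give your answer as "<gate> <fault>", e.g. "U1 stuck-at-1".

Fault-free values for test 1 (a=0, b=0, c=1): U1=1, U2=0, U3=0, U4=0, U5=0, U6=1, U7=0, giving Y=0. Observed 1.
Test 1: faults giving observed 1 are {U7 stuck-at-1, U7 inverted output}.
Test 2 (a=1, b=1, c=1): fault-free U1=1, U2=1, U3=0, U4=0, U5=0, U6=1, U7=1 → 1; observed 0. Eliminates U7 stuck-at-1.
Only U7 inverted output is consistent with every test.

U7 inverted output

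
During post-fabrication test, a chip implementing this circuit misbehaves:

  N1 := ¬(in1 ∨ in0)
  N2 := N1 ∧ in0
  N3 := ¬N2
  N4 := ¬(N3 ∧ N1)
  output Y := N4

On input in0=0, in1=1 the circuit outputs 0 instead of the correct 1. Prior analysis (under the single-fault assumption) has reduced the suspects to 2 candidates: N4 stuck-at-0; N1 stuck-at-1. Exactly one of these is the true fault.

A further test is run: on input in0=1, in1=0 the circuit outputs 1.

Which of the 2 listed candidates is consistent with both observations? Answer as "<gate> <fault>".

N1 stuck-at-1

Evaluate each candidate on input in0=1, in1=0:
  N4 stuck-at-0: N1=0, N2=0, N3=1, N4=0 [stuck-at-0] → 0 — eliminated
  N1 stuck-at-1: N1=1 [stuck-at-1], N2=1, N3=0, N4=1 → 1 — matches
Only N1 stuck-at-1 reproduces the observed 1.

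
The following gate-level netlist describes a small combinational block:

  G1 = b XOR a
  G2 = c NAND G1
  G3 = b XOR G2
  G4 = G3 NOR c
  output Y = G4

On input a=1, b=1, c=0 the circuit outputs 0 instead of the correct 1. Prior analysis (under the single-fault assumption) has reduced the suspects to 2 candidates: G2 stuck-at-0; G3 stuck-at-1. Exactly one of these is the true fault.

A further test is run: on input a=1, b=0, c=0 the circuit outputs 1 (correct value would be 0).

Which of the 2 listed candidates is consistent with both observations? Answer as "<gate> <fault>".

G2 stuck-at-0

Evaluate each candidate on input a=1, b=0, c=0:
  G2 stuck-at-0: G1=1, G2=0 [stuck-at-0], G3=0, G4=1 → 1 — matches
  G3 stuck-at-1: G1=1, G2=1, G3=1 [stuck-at-1], G4=0 → 0 — eliminated
Only G2 stuck-at-0 reproduces the observed 1.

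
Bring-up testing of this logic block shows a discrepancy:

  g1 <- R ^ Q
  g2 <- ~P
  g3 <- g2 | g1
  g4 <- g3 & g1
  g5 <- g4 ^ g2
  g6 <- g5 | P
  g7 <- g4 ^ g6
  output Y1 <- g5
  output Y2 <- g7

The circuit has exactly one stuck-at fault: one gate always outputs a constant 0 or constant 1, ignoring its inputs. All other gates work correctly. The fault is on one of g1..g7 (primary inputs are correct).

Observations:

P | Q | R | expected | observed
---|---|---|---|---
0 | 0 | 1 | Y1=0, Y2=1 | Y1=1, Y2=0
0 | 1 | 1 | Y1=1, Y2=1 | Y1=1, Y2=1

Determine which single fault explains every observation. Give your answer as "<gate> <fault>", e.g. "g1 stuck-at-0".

Fault-free values for test 1 (P=0, Q=0, R=1): g1=1, g2=1, g3=1, g4=1, g5=0, g6=0, g7=1, giving Y1=0, Y2=1. Observed Y1=1, Y2=0.
Test 1: faults giving observed Y1=1, Y2=0 are {g2 stuck-at-0, g5 stuck-at-1}.
Test 2 (P=0, Q=1, R=1): fault-free g1=0, g2=1, g3=1, g4=0, g5=1, g6=1, g7=1 → Y1=1, Y2=1; observed Y1=1, Y2=1. Eliminates g2 stuck-at-0.
Only g5 stuck-at-1 is consistent with every test.

g5 stuck-at-1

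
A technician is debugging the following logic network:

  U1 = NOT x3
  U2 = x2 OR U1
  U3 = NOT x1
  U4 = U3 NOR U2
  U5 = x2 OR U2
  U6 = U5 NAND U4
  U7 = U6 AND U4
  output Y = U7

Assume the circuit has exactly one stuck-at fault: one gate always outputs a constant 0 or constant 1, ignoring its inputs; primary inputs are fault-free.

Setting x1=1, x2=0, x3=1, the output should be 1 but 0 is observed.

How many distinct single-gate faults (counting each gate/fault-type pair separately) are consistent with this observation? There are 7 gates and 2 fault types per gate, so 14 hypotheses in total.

7

Fault-free: U1=0, U2=0, U3=0, U4=1, U5=0, U6=1, U7=1 → 1. Observed 0.
  U1 stuck-at-0: output 1 ✗
  U1 stuck-at-1: output 0 ✓
  U2 stuck-at-0: output 1 ✗
  U2 stuck-at-1: output 0 ✓
  U3 stuck-at-0: output 1 ✗
  U3 stuck-at-1: output 0 ✓
  U4 stuck-at-0: output 0 ✓
  U4 stuck-at-1: output 1 ✗
  U5 stuck-at-0: output 1 ✗
  U5 stuck-at-1: output 0 ✓
  U6 stuck-at-0: output 0 ✓
  U6 stuck-at-1: output 1 ✗
  U7 stuck-at-0: output 0 ✓
  U7 stuck-at-1: output 1 ✗
Consistent faults: {U1 stuck-at-1, U2 stuck-at-1, U3 stuck-at-1, U4 stuck-at-0, U5 stuck-at-1, U6 stuck-at-0, U7 stuck-at-0} — 7 in all.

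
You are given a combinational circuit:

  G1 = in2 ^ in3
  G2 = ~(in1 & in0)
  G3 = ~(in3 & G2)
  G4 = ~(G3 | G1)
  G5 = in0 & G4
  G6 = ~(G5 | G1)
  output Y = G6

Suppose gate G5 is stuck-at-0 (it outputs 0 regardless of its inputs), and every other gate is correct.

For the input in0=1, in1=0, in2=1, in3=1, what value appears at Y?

Propagate with G5 forced: G1=0, G2=1, G3=0, G4=1, G5=0 [stuck-at-0], G6=1.
So Y = 1. (Without the fault it would be 0.)

1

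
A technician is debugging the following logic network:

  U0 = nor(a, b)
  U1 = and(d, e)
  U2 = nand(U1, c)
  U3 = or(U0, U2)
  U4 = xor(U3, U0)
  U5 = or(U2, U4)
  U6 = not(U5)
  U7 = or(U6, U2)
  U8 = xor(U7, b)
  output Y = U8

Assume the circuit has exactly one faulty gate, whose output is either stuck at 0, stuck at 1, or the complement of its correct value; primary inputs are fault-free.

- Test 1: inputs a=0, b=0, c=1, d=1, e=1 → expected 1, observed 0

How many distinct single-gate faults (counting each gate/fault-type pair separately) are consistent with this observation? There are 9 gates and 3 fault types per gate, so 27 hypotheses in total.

12

Fault-free: U0=1, U1=1, U2=0, U3=1, U4=0, U5=0, U6=1, U7=1, U8=1 → 1. Observed 0.
  U0: none of the 3 fault types match ✗
  U1: none of the 3 fault types match ✗
  U2: none of the 3 fault types match ✗
  U3: stuck-at-0, inverted output ✓; others ✗
  U4: stuck-at-1, inverted output ✓; others ✗
  U5: stuck-at-1, inverted output ✓; others ✗
  U6: stuck-at-0, inverted output ✓; others ✗
  U7: stuck-at-0, inverted output ✓; others ✗
  U8: stuck-at-0, inverted output ✓; others ✗
Consistent faults: {U3 stuck-at-0, U3 inverted output, U4 stuck-at-1, U4 inverted output, U5 stuck-at-1, U5 inverted output, U6 stuck-at-0, U6 inverted output, U7 stuck-at-0, U7 inverted output, U8 stuck-at-0, U8 inverted output} — 12 in all.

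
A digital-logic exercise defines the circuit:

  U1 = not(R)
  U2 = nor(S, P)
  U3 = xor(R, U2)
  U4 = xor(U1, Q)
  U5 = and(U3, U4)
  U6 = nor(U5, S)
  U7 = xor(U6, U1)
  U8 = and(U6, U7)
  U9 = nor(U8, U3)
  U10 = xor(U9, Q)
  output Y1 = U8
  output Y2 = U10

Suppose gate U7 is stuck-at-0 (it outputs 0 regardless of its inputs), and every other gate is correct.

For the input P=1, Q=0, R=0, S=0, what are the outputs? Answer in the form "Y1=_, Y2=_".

Propagate with U7 forced: U1=1, U2=0, U3=0, U4=1, U5=0, U6=1, U7=0 [stuck-at-0], U8=0, U9=1, U10=1.
So the outputs are Y1=0, Y2=1. (Same as the fault-free value — the fault is masked on this input.)

Y1=0, Y2=1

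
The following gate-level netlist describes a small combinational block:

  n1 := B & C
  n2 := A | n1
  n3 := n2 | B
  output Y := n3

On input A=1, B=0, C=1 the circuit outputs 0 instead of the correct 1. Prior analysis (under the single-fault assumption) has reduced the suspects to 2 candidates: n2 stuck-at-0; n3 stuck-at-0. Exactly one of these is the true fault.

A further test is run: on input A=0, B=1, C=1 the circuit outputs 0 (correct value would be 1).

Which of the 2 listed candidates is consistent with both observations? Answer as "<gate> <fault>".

n3 stuck-at-0

Evaluate each candidate on input A=0, B=1, C=1:
  n2 stuck-at-0: n1=1, n2=0 [stuck-at-0], n3=1 → 1 — eliminated
  n3 stuck-at-0: n1=1, n2=1, n3=0 [stuck-at-0] → 0 — matches
Only n3 stuck-at-0 reproduces the observed 0.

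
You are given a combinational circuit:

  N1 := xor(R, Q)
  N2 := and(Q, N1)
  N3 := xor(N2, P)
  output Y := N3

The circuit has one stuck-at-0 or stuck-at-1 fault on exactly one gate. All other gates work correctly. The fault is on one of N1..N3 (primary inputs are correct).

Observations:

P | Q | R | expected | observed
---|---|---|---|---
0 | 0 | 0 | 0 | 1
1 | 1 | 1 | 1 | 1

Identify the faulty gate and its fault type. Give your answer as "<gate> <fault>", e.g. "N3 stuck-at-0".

N3 stuck-at-1

Fault-free values for test 1 (P=0, Q=0, R=0): N1=0, N2=0, N3=0, giving Y=0. Observed 1.
Test 1: faults giving observed 1 are {N2 stuck-at-1, N3 stuck-at-1}.
Test 2 (P=1, Q=1, R=1): fault-free N1=0, N2=0, N3=1 → 1; observed 1. Eliminates N2 stuck-at-1.
Only N3 stuck-at-1 is consistent with every test.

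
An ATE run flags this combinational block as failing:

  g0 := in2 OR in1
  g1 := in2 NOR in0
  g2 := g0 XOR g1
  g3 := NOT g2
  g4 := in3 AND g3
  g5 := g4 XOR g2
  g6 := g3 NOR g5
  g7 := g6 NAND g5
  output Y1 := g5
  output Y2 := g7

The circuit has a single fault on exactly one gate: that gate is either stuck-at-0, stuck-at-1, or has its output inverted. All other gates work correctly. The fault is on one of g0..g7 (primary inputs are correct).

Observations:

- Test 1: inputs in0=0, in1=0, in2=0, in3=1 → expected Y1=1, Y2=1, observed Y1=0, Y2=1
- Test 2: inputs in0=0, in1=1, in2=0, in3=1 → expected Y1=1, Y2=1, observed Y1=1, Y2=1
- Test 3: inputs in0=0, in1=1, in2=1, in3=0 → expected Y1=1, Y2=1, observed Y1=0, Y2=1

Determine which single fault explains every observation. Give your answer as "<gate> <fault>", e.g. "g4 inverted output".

g4 stuck-at-1

Fault-free values for test 1 (in0=0, in1=0, in2=0, in3=1): g0=0, g1=1, g2=1, g3=0, g4=0, g5=1, g6=0, g7=1, giving Y1=1, Y2=1. Observed Y1=0, Y2=1.
Test 1: faults giving observed Y1=0, Y2=1 are {g3 stuck-at-1, g3 inverted output, g4 stuck-at-1, g4 inverted output, g5 stuck-at-0, g5 inverted output}.
Test 2 (in0=0, in1=1, in2=0, in3=1): fault-free g0=1, g1=1, g2=0, g3=1, g4=1, g5=1, g6=0, g7=1 → Y1=1, Y2=1; observed Y1=1, Y2=1. Eliminates g3 inverted output, g4 inverted output, g5 stuck-at-0, g5 inverted output.
Test 3 (in0=0, in1=1, in2=1, in3=0): fault-free g0=1, g1=0, g2=1, g3=0, g4=0, g5=1, g6=0, g7=1 → Y1=1, Y2=1; observed Y1=0, Y2=1. Eliminates g3 stuck-at-1.
Only g4 stuck-at-1 is consistent with every test.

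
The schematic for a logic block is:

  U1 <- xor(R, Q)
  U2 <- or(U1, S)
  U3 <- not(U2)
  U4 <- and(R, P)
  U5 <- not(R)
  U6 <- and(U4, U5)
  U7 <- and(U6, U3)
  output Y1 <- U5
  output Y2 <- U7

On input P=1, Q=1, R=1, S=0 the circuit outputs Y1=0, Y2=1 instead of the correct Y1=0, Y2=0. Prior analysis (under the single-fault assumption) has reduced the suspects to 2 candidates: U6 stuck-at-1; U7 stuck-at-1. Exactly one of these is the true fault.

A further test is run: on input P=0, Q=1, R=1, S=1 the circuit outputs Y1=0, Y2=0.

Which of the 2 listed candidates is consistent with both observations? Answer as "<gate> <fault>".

U6 stuck-at-1

Evaluate each candidate on input P=0, Q=1, R=1, S=1:
  U6 stuck-at-1: U1=0, U2=1, U3=0, U4=0, U5=0, U6=1 [stuck-at-1], U7=0 → Y1=0, Y2=0 — matches
  U7 stuck-at-1: U1=0, U2=1, U3=0, U4=0, U5=0, U6=0, U7=1 [stuck-at-1] → Y1=0, Y2=1 — eliminated
Only U6 stuck-at-1 reproduces the observed Y1=0, Y2=0.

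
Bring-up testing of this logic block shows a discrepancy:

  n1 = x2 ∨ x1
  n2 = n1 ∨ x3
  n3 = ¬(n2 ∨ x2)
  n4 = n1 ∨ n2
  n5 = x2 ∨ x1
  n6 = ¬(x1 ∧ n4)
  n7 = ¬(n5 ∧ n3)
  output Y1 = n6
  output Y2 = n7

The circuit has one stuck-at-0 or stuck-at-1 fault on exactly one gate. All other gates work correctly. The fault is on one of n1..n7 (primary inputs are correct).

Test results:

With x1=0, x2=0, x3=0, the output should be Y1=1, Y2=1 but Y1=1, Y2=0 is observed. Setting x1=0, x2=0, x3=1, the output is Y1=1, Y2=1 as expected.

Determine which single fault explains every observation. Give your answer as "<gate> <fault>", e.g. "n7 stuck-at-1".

n5 stuck-at-1

Fault-free values for test 1 (x1=0, x2=0, x3=0): n1=0, n2=0, n3=1, n4=0, n5=0, n6=1, n7=1, giving Y1=1, Y2=1. Observed Y1=1, Y2=0.
Test 1: faults giving observed Y1=1, Y2=0 are {n5 stuck-at-1, n7 stuck-at-0}.
Test 2 (x1=0, x2=0, x3=1): fault-free n1=0, n2=1, n3=0, n4=1, n5=0, n6=1, n7=1 → Y1=1, Y2=1; observed Y1=1, Y2=1. Eliminates n7 stuck-at-0.
Only n5 stuck-at-1 is consistent with every test.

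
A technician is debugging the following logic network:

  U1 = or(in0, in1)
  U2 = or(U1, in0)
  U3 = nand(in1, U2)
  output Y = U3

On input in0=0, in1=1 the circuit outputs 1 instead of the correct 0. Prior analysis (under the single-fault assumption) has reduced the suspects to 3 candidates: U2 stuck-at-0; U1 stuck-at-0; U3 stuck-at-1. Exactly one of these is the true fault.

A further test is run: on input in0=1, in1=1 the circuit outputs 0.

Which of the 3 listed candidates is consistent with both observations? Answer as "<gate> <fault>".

U1 stuck-at-0

Evaluate each candidate on input in0=1, in1=1:
  U2 stuck-at-0: U1=1, U2=0 [stuck-at-0], U3=1 → 1 — eliminated
  U1 stuck-at-0: U1=0 [stuck-at-0], U2=1, U3=0 → 0 — matches
  U3 stuck-at-1: U1=1, U2=1, U3=1 [stuck-at-1] → 1 — eliminated
Only U1 stuck-at-0 reproduces the observed 0.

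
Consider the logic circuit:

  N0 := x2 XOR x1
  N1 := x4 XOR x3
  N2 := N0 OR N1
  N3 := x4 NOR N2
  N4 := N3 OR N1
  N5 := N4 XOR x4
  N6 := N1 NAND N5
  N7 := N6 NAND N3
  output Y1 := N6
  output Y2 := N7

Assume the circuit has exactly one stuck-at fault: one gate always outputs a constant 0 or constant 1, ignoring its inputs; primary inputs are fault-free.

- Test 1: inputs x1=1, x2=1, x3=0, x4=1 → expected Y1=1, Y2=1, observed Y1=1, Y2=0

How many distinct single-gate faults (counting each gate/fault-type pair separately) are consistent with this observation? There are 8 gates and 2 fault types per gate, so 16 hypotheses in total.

Fault-free: N0=0, N1=1, N2=1, N3=0, N4=1, N5=0, N6=1, N7=1 → Y1=1, Y2=1. Observed Y1=1, Y2=0.
  N0: none of the 2 fault types match ✗
  N1: none of the 2 fault types match ✗
  N2: none of the 2 fault types match ✗
  N3: stuck-at-1 ✓; others ✗
  N4: none of the 2 fault types match ✗
  N5: none of the 2 fault types match ✗
  N6: none of the 2 fault types match ✗
  N7: stuck-at-0 ✓; others ✗
Consistent faults: {N3 stuck-at-1, N7 stuck-at-0} — 2 in all.

2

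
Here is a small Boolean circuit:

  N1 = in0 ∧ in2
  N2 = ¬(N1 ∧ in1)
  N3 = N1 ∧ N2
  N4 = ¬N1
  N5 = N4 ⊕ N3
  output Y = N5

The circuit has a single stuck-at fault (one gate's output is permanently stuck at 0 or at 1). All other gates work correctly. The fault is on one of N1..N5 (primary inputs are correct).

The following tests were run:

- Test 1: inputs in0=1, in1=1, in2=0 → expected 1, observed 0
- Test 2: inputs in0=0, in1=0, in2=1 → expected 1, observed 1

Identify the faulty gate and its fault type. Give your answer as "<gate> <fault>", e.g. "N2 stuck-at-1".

Fault-free values for test 1 (in0=1, in1=1, in2=0): N1=0, N2=1, N3=0, N4=1, N5=1, giving Y=1. Observed 0.
Test 1: faults giving observed 0 are {N1 stuck-at-1, N3 stuck-at-1, N4 stuck-at-0, N5 stuck-at-0}.
Test 2 (in0=0, in1=0, in2=1): fault-free N1=0, N2=1, N3=0, N4=1, N5=1 → 1; observed 1. Eliminates N3 stuck-at-1, N4 stuck-at-0, N5 stuck-at-0.
Only N1 stuck-at-1 is consistent with every test.

N1 stuck-at-1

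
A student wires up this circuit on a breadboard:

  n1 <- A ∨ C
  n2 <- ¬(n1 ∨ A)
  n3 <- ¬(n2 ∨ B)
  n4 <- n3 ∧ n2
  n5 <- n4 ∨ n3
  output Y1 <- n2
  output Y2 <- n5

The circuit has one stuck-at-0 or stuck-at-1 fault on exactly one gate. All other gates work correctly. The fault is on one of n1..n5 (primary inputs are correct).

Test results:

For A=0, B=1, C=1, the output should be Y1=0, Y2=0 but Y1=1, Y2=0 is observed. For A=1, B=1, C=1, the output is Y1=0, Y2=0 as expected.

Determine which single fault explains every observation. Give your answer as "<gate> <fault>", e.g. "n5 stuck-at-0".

n1 stuck-at-0

Fault-free values for test 1 (A=0, B=1, C=1): n1=1, n2=0, n3=0, n4=0, n5=0, giving Y1=0, Y2=0. Observed Y1=1, Y2=0.
Test 1: faults giving observed Y1=1, Y2=0 are {n1 stuck-at-0, n2 stuck-at-1}.
Test 2 (A=1, B=1, C=1): fault-free n1=1, n2=0, n3=0, n4=0, n5=0 → Y1=0, Y2=0; observed Y1=0, Y2=0. Eliminates n2 stuck-at-1.
Only n1 stuck-at-0 is consistent with every test.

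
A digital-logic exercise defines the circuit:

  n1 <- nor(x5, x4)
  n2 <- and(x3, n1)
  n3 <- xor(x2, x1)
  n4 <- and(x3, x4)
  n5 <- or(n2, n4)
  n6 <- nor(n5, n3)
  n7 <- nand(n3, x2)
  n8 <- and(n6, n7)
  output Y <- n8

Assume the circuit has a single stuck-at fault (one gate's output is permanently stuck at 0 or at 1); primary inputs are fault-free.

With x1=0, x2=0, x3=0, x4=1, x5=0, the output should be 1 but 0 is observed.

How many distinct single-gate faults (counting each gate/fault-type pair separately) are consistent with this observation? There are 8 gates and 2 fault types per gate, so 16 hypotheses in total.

7

Fault-free: n1=0, n2=0, n3=0, n4=0, n5=0, n6=1, n7=1, n8=1 → 1. Observed 0.
  n1: none of the 2 fault types match ✗
  n2: stuck-at-1 ✓; others ✗
  n3: stuck-at-1 ✓; others ✗
  n4: stuck-at-1 ✓; others ✗
  n5: stuck-at-1 ✓; others ✗
  n6: stuck-at-0 ✓; others ✗
  n7: stuck-at-0 ✓; others ✗
  n8: stuck-at-0 ✓; others ✗
Consistent faults: {n2 stuck-at-1, n3 stuck-at-1, n4 stuck-at-1, n5 stuck-at-1, n6 stuck-at-0, n7 stuck-at-0, n8 stuck-at-0} — 7 in all.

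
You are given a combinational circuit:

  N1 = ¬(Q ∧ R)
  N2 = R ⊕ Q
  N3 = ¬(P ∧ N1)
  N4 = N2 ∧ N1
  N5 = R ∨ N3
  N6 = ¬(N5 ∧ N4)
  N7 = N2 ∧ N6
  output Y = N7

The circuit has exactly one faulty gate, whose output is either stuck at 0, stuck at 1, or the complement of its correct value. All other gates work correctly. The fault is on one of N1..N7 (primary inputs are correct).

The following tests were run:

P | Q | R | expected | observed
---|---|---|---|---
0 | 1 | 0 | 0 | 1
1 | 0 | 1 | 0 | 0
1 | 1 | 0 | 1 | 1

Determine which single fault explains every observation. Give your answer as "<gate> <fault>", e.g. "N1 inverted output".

Fault-free values for test 1 (P=0, Q=1, R=0): N1=1, N2=1, N3=1, N4=1, N5=1, N6=0, N7=0, giving Y=0. Observed 1.
Test 1: faults giving observed 1 are {N1 stuck-at-0, N1 inverted output, N3 stuck-at-0, N3 inverted output, N4 stuck-at-0, N4 inverted output, N5 stuck-at-0, N5 inverted output, N6 stuck-at-1, N6 inverted output, N7 stuck-at-1, N7 inverted output}.
Test 2 (P=1, Q=0, R=1): fault-free N1=1, N2=1, N3=0, N4=1, N5=1, N6=0, N7=0 → 0; observed 0. Eliminates N1 stuck-at-0, N1 inverted output, N4 stuck-at-0, N4 inverted output, N5 stuck-at-0, N5 inverted output, N6 stuck-at-1, N6 inverted output, N7 stuck-at-1, N7 inverted output.
Test 3 (P=1, Q=1, R=0): fault-free N1=1, N2=1, N3=0, N4=1, N5=0, N6=1, N7=1 → 1; observed 1. Eliminates N3 inverted output.
Only N3 stuck-at-0 is consistent with every test.

N3 stuck-at-0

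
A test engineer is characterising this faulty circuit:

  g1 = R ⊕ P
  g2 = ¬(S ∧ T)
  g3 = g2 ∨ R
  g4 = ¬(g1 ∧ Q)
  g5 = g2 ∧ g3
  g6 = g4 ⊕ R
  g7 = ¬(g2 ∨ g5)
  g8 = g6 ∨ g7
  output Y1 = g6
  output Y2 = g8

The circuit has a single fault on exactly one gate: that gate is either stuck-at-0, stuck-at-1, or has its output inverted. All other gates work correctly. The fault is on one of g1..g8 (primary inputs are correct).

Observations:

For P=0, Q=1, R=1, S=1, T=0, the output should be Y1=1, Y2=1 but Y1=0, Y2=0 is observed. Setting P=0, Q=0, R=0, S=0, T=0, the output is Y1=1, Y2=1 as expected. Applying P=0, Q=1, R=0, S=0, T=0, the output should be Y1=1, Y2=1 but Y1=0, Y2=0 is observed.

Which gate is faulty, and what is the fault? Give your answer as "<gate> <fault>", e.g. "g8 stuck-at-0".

Fault-free values for test 1 (P=0, Q=1, R=1, S=1, T=0): g1=1, g2=1, g3=1, g4=0, g5=1, g6=1, g7=0, g8=1, giving Y1=1, Y2=1. Observed Y1=0, Y2=0.
Test 1: faults giving observed Y1=0, Y2=0 are {g1 stuck-at-0, g1 inverted output, g4 stuck-at-1, g4 inverted output, g6 stuck-at-0, g6 inverted output}.
Test 2 (P=0, Q=0, R=0, S=0, T=0): fault-free g1=0, g2=1, g3=1, g4=1, g5=1, g6=1, g7=0, g8=1 → Y1=1, Y2=1; observed Y1=1, Y2=1. Eliminates g4 inverted output, g6 stuck-at-0, g6 inverted output.
Test 3 (P=0, Q=1, R=0, S=0, T=0): fault-free g1=0, g2=1, g3=1, g4=1, g5=1, g6=1, g7=0, g8=1 → Y1=1, Y2=1; observed Y1=0, Y2=0. Eliminates g1 stuck-at-0, g4 stuck-at-1.
Only g1 inverted output is consistent with every test.

g1 inverted output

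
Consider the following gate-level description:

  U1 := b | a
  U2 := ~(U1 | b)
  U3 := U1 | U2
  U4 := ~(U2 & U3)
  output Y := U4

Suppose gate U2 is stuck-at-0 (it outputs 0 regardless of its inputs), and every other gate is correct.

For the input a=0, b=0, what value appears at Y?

1

Propagate with U2 forced: U1=0, U2=0 [stuck-at-0], U3=0, U4=1.
So Y = 1. (Without the fault it would be 0.)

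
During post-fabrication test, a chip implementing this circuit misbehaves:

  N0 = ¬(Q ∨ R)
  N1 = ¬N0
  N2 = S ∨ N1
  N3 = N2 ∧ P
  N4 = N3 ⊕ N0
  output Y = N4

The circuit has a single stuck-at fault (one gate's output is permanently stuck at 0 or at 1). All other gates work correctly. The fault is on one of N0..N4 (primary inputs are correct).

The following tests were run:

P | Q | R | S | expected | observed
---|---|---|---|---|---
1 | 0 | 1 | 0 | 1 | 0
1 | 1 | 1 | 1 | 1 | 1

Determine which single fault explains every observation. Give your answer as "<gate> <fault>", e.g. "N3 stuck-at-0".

Fault-free values for test 1 (P=1, Q=0, R=1, S=0): N0=0, N1=1, N2=1, N3=1, N4=1, giving Y=1. Observed 0.
Test 1: faults giving observed 0 are {N1 stuck-at-0, N2 stuck-at-0, N3 stuck-at-0, N4 stuck-at-0}.
Test 2 (P=1, Q=1, R=1, S=1): fault-free N0=0, N1=1, N2=1, N3=1, N4=1 → 1; observed 1. Eliminates N2 stuck-at-0, N3 stuck-at-0, N4 stuck-at-0.
Only N1 stuck-at-0 is consistent with every test.

N1 stuck-at-0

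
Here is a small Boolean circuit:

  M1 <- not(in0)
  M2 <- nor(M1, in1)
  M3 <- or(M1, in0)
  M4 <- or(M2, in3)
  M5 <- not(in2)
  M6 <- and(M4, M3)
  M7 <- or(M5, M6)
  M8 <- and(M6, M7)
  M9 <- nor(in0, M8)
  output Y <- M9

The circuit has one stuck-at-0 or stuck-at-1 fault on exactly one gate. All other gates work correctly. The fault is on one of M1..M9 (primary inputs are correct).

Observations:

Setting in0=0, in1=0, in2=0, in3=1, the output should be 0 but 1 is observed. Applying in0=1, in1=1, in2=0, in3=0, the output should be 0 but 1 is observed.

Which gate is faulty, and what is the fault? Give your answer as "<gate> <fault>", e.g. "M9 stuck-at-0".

Fault-free values for test 1 (in0=0, in1=0, in2=0, in3=1): M1=1, M2=0, M3=1, M4=1, M5=1, M6=1, M7=1, M8=1, M9=0, giving Y=0. Observed 1.
Test 1: faults giving observed 1 are {M1 stuck-at-0, M3 stuck-at-0, M4 stuck-at-0, M6 stuck-at-0, M7 stuck-at-0, M8 stuck-at-0, M9 stuck-at-1}.
Test 2 (in0=1, in1=1, in2=0, in3=0): fault-free M1=0, M2=0, M3=1, M4=0, M5=1, M6=0, M7=1, M8=0, M9=0 → 0; observed 1. Eliminates M1 stuck-at-0, M3 stuck-at-0, M4 stuck-at-0, M6 stuck-at-0, M7 stuck-at-0, M8 stuck-at-0.
Only M9 stuck-at-1 is consistent with every test.

M9 stuck-at-1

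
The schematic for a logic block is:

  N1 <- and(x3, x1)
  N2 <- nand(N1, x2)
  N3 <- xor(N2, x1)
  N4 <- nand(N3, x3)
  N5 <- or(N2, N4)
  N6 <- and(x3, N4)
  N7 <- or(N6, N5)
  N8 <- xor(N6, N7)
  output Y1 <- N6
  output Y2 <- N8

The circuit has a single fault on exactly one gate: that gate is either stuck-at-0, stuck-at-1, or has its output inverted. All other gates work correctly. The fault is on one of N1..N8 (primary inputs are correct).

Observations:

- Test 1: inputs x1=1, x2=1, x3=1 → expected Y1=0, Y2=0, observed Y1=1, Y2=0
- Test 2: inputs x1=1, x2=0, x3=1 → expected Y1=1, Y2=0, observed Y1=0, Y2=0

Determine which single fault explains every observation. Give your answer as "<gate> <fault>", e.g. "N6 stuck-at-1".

Fault-free values for test 1 (x1=1, x2=1, x3=1): N1=1, N2=0, N3=1, N4=0, N5=0, N6=0, N7=0, N8=0, giving Y1=0, Y2=0. Observed Y1=1, Y2=0.
Test 1: faults giving observed Y1=1, Y2=0 are {N1 stuck-at-0, N1 inverted output, N2 stuck-at-1, N2 inverted output, N3 stuck-at-0, N3 inverted output, N4 stuck-at-1, N4 inverted output, N6 stuck-at-1, N6 inverted output}.
Test 2 (x1=1, x2=0, x3=1): fault-free N1=1, N2=1, N3=0, N4=1, N5=1, N6=1, N7=1, N8=0 → Y1=1, Y2=0; observed Y1=0, Y2=0. Eliminates N1 stuck-at-0, N1 inverted output, N2 stuck-at-1, N3 stuck-at-0, N3 inverted output, N4 stuck-at-1, N4 inverted output, N6 stuck-at-1, N6 inverted output.
Only N2 inverted output is consistent with every test.

N2 inverted output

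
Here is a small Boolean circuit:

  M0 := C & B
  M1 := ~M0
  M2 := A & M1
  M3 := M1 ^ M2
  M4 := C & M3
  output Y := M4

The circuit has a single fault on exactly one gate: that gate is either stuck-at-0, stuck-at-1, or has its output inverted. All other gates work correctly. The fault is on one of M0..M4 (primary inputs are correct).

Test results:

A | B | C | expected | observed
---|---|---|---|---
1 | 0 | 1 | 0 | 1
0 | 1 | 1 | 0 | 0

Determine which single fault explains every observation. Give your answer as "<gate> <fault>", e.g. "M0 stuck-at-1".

M2 stuck-at-0

Fault-free values for test 1 (A=1, B=0, C=1): M0=0, M1=1, M2=1, M3=0, M4=0, giving Y=0. Observed 1.
Test 1: faults giving observed 1 are {M2 stuck-at-0, M2 inverted output, M3 stuck-at-1, M3 inverted output, M4 stuck-at-1, M4 inverted output}.
Test 2 (A=0, B=1, C=1): fault-free M0=1, M1=0, M2=0, M3=0, M4=0 → 0; observed 0. Eliminates M2 inverted output, M3 stuck-at-1, M3 inverted output, M4 stuck-at-1, M4 inverted output.
Only M2 stuck-at-0 is consistent with every test.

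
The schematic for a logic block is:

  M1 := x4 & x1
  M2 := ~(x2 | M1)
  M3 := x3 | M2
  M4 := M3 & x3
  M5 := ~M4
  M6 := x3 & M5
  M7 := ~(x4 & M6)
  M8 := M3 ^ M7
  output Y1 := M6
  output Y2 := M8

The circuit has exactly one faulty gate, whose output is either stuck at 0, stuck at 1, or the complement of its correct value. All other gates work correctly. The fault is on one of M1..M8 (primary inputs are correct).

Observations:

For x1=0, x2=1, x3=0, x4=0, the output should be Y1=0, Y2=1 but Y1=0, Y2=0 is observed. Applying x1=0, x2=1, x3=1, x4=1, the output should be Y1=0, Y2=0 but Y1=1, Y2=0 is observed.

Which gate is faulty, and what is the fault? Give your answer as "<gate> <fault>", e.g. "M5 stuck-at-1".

Fault-free values for test 1 (x1=0, x2=1, x3=0, x4=0): M1=0, M2=0, M3=0, M4=0, M5=1, M6=0, M7=1, M8=1, giving Y1=0, Y2=1. Observed Y1=0, Y2=0.
Test 1: faults giving observed Y1=0, Y2=0 are {M2 stuck-at-1, M2 inverted output, M3 stuck-at-1, M3 inverted output, M7 stuck-at-0, M7 inverted output, M8 stuck-at-0, M8 inverted output}.
Test 2 (x1=0, x2=1, x3=1, x4=1): fault-free M1=0, M2=0, M3=1, M4=1, M5=0, M6=0, M7=1, M8=0 → Y1=0, Y2=0; observed Y1=1, Y2=0. Eliminates M2 stuck-at-1, M2 inverted output, M3 stuck-at-1, M7 stuck-at-0, M7 inverted output, M8 stuck-at-0, M8 inverted output.
Only M3 inverted output is consistent with every test.

M3 inverted output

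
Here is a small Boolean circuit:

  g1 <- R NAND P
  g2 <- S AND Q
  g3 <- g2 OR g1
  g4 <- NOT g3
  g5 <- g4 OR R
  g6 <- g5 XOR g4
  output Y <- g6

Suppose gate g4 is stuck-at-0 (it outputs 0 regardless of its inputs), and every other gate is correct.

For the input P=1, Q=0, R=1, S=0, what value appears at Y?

1

Propagate with g4 forced: g1=0, g2=0, g3=0, g4=0 [stuck-at-0], g5=1, g6=1.
So Y = 1. (Without the fault it would be 0.)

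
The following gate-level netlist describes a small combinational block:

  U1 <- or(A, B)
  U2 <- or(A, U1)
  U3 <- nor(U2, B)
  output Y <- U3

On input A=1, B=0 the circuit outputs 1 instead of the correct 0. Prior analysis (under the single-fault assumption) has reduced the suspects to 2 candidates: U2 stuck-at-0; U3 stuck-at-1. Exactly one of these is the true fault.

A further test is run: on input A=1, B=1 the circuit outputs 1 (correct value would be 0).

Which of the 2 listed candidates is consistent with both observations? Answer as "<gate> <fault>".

Evaluate each candidate on input A=1, B=1:
  U2 stuck-at-0: U1=1, U2=0 [stuck-at-0], U3=0 → 0 — eliminated
  U3 stuck-at-1: U1=1, U2=1, U3=1 [stuck-at-1] → 1 — matches
Only U3 stuck-at-1 reproduces the observed 1.

U3 stuck-at-1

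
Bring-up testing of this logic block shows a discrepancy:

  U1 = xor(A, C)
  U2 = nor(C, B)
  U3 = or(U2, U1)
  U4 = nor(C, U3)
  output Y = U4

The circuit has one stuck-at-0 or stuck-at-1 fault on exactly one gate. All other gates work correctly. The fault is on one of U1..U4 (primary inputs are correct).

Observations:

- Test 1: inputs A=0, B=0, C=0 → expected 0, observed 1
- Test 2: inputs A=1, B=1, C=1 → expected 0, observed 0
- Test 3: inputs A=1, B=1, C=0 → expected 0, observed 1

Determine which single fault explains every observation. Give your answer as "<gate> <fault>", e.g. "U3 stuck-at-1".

Fault-free values for test 1 (A=0, B=0, C=0): U1=0, U2=1, U3=1, U4=0, giving Y=0. Observed 1.
Test 1: faults giving observed 1 are {U2 stuck-at-0, U3 stuck-at-0, U4 stuck-at-1}.
Test 2 (A=1, B=1, C=1): fault-free U1=0, U2=0, U3=0, U4=0 → 0; observed 0. Eliminates U4 stuck-at-1.
Test 3 (A=1, B=1, C=0): fault-free U1=1, U2=0, U3=1, U4=0 → 0; observed 1. Eliminates U2 stuck-at-0.
Only U3 stuck-at-0 is consistent with every test.

U3 stuck-at-0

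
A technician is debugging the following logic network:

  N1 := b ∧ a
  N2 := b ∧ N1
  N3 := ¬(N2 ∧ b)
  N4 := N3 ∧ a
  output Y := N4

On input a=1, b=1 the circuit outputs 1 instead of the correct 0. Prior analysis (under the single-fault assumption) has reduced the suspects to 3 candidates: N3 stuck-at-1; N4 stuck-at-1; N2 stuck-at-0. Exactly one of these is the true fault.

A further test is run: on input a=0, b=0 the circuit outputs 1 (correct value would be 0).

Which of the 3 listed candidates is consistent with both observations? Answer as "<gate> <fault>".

Evaluate each candidate on input a=0, b=0:
  N3 stuck-at-1: N1=0, N2=0, N3=1 [stuck-at-1], N4=0 → 0 — eliminated
  N4 stuck-at-1: N1=0, N2=0, N3=1, N4=1 [stuck-at-1] → 1 — matches
  N2 stuck-at-0: N1=0, N2=0 [stuck-at-0], N3=1, N4=0 → 0 — eliminated
Only N4 stuck-at-1 reproduces the observed 1.

N4 stuck-at-1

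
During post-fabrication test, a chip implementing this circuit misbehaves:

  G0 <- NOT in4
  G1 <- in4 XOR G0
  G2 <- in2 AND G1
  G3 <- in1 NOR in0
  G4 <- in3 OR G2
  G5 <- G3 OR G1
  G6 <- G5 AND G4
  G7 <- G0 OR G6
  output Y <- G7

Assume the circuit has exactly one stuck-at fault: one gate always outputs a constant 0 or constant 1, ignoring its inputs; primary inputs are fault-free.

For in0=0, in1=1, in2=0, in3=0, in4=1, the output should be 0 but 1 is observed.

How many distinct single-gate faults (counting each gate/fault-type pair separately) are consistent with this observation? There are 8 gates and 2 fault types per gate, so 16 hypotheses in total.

Fault-free: G0=0, G1=1, G2=0, G3=0, G4=0, G5=1, G6=0, G7=0 → 0. Observed 1.
  G0: stuck-at-1 ✓; others ✗
  G1: none of the 2 fault types match ✗
  G2: stuck-at-1 ✓; others ✗
  G3: none of the 2 fault types match ✗
  G4: stuck-at-1 ✓; others ✗
  G5: none of the 2 fault types match ✗
  G6: stuck-at-1 ✓; others ✗
  G7: stuck-at-1 ✓; others ✗
Consistent faults: {G0 stuck-at-1, G2 stuck-at-1, G4 stuck-at-1, G6 stuck-at-1, G7 stuck-at-1} — 5 in all.

5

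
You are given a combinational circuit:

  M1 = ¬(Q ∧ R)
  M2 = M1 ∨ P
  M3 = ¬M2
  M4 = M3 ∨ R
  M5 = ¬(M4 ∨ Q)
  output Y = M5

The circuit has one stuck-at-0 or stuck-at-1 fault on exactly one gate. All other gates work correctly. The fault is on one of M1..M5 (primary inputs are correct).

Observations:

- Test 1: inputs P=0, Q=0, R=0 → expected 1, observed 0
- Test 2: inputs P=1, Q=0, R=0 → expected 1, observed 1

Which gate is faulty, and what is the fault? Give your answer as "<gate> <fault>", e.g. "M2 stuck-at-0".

M1 stuck-at-0

Fault-free values for test 1 (P=0, Q=0, R=0): M1=1, M2=1, M3=0, M4=0, M5=1, giving Y=1. Observed 0.
Test 1: faults giving observed 0 are {M1 stuck-at-0, M2 stuck-at-0, M3 stuck-at-1, M4 stuck-at-1, M5 stuck-at-0}.
Test 2 (P=1, Q=0, R=0): fault-free M1=1, M2=1, M3=0, M4=0, M5=1 → 1; observed 1. Eliminates M2 stuck-at-0, M3 stuck-at-1, M4 stuck-at-1, M5 stuck-at-0.
Only M1 stuck-at-0 is consistent with every test.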